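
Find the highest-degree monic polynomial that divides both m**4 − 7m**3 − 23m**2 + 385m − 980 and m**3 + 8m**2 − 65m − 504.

By polynomial division,
  m**4 − 7m**3 − 23m**2 + 385m − 980 = (m − 15)(m**3 + 8m**2 − 65m − 504) + (162m**2 − 86m − 8540)
  m**3 + 8m**2 − 65m − 504 = ((1/162)m + 691/13122)(162m**2 − 86m − 8540) + (−(50882/6561)m − 356174/6561)
  162m**2 − 86m − 8540 = (−(531441/25441)m + 4002210/25441)(−(50882/6561)m − 356174/6561) + (0)
Last nonzero remainder: −(50882/6561)m − 356174/6561. Dividing through by −50882/6561 gives the monic gcd m + 7.

m + 7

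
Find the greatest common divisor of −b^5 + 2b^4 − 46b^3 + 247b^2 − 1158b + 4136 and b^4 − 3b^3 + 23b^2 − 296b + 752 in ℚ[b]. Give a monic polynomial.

Repeated division with remainder:
  −b^5 + 2b^4 − 46b^3 + 247b^2 − 1158b + 4136 = (−b − 1)(b^4 − 3b^3 + 23b^2 − 296b + 752) + (−26b^3 − 26b^2 − 702b + 4888)
  b^4 − 3b^3 + 23b^2 − 296b + 752 = (−(1/26)b + 2/13)(−26b^3 − 26b^2 − 702b + 4888) + (0)
Last nonzero remainder: −26b^3 − 26b^2 − 702b + 4888. Dividing through by −26 gives the monic gcd b^3 + b^2 + 27b − 188.

b^3 + b^2 + 27b − 188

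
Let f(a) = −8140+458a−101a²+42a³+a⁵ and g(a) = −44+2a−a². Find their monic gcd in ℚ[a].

44−2a+a²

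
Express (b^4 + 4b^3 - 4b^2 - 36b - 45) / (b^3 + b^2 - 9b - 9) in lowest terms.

(b^2 + 4b + 5)/(b + 1)

Euclidean algorithm in ℚ[b]:
  b^4 + 4b^3 - 4b^2 - 36b - 45 = (b + 3)(b^3 + b^2 - 9b - 9) + (2b^2 - 18)
  b^3 + b^2 - 9b - 9 = ((1/2)b + 1/2)(2b^2 - 18) + (0)
Last nonzero remainder: 2b^2 - 18. Dividing through by 2 gives the monic gcd b^2 - 9.
Cancel b^2 - 9 from numerator and denominator to get the reduced form.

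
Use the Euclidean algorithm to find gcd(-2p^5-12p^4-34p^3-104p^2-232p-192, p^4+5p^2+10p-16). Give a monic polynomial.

p^3+p^2+6p+16

Euclidean algorithm in ℚ[p]:
  -2p^5-12p^4-34p^3-104p^2-232p-192 = (-2p-12)(p^4+5p^2+10p-16) + (-24p^3-24p^2-144p-384)
  p^4+5p^2+10p-16 = (-(1/24)p+1/24)(-24p^3-24p^2-144p-384) + (0)
Last nonzero remainder: -24p^3-24p^2-144p-384. Dividing through by -24 gives the monic gcd p^3+p^2+6p+16.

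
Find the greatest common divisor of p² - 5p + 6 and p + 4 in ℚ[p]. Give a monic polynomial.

1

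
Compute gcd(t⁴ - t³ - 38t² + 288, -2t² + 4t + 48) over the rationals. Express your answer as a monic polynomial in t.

t² - 2t - 24

Repeated division with remainder:
  t⁴ - t³ - 38t² + 288 = (-(1/2)t² - (1/2)t + 6)(-2t² + 4t + 48) + (0)
Last nonzero remainder: -2t² + 4t + 48. Dividing through by -2 gives the monic gcd t² - 2t - 24.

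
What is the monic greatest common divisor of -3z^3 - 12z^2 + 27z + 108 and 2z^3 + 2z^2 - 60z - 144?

z^2 + 7z + 12

Repeated division with remainder:
  -3z^3 - 12z^2 + 27z + 108 = (-3/2)(2z^3 + 2z^2 - 60z - 144) + (-9z^2 - 63z - 108)
  2z^3 + 2z^2 - 60z - 144 = (-(2/9)z + 4/3)(-9z^2 - 63z - 108) + (0)
Last nonzero remainder: -9z^2 - 63z - 108. Dividing through by -9 gives the monic gcd z^2 + 7z + 12.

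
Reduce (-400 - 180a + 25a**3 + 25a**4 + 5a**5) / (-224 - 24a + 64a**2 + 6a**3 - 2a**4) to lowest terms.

(-25 - 5a - 5a**2)/(-14 + 2a)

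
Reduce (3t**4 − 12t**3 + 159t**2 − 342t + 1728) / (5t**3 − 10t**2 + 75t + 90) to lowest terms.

(3t**2 − 3t + 96)/(5t + 5)

By polynomial division,
  3t**4 − 12t**3 + 159t**2 − 342t + 1728 = ((3/5)t − 6/5)(5t**3 − 10t**2 + 75t + 90) + (102t**2 − 306t + 1836)
  5t**3 − 10t**2 + 75t + 90 = ((5/102)t + 5/102)(102t**2 − 306t + 1836) + (0)
Last nonzero remainder: 102t**2 − 306t + 1836. Dividing through by 102 gives the monic gcd t**2 − 3t + 18.
Cancel t**2 − 3t + 18 from numerator and denominator to get the reduced form.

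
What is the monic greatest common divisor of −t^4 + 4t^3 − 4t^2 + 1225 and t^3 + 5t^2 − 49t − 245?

t^2 − 2t − 35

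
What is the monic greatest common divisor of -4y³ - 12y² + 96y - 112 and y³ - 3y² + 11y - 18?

y - 2

Apply the Euclidean algorithm:
  -4y³ - 12y² + 96y - 112 = (-4)(y³ - 3y² + 11y - 18) + (-24y² + 140y - 184)
  y³ - 3y² + 11y - 18 = (-(1/24)y - 17/144)(-24y² + 140y - 184) + ((715/36)y - 715/18)
  -24y² + 140y - 184 = (-(864/715)y + 3312/715)((715/36)y - 715/18) + (0)
Last nonzero remainder: (715/36)y - 715/18. Dividing through by 715/36 gives the monic gcd y - 2.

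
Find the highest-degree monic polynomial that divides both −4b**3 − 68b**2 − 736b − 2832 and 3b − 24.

1

By polynomial division,
  −4b**3 − 68b**2 − 736b − 2832 = (−(4/3)b**2 − (100/3)b − 512)(3b − 24) + (−15120)
  3b − 24 = (−(1/5040)b + 1/630)(−15120) + (0)
The last nonzero remainder is the constant −15120, so the polynomials are coprime and gcd = 1.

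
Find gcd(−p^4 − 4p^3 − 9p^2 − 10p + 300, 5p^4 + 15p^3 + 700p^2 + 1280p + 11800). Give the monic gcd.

Repeated division with remainder:
  −p^4 − 4p^3 − 9p^2 − 10p + 300 = (−1/5)(5p^4 + 15p^3 + 700p^2 + 1280p + 11800) + (−p^3 + 131p^2 + 246p + 2660)
  5p^4 + 15p^3 + 700p^2 + 1280p + 11800 = (−5p − 670)(−p^3 + 131p^2 + 246p + 2660) + (89700p^2 + 179400p + 1794000)
  −p^3 + 131p^2 + 246p + 2660 = (−(1/89700)p + 133/89700)(89700p^2 + 179400p + 1794000) + (0)
Last nonzero remainder: 89700p^2 + 179400p + 1794000. Dividing through by 89700 gives the monic gcd p^2 + 2p + 20.

p^2 + 2p + 20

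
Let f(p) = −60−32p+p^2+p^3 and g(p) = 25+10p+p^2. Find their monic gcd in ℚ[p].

5+p

Apply the Euclidean algorithm:
  p^3+p^2−32p−60 = (p−9)(p^2+10p+25) + (33p+165)
  p^2+10p+25 = ((1/33)p+5/33)(33p+165) + (0)
Last nonzero remainder: 33p+165. Dividing through by 33 gives the monic gcd p+5.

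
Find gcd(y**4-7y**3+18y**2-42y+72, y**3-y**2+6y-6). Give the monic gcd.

y**2+6

Apply the Euclidean algorithm:
  y**4-7y**3+18y**2-42y+72 = (y-6)(y**3-y**2+6y-6) + (6y**2+36)
  y**3-y**2+6y-6 = ((1/6)y-1/6)(6y**2+36) + (0)
Last nonzero remainder: 6y**2+36. Dividing through by 6 gives the monic gcd y**2+6.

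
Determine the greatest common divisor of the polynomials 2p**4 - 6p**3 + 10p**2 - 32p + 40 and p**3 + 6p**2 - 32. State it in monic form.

Euclidean algorithm in ℚ[p]:
  2p**4 - 6p**3 + 10p**2 - 32p + 40 = (2p - 18)(p**3 + 6p**2 - 32) + (118p**2 + 32p - 536)
  p**3 + 6p**2 - 32 = ((1/118)p + 169/3481)(118p**2 + 32p - 536) + ((10404/3481)p - 20808/3481)
  118p**2 + 32p - 536 = ((205379/5202)p + 233227/2601)((10404/3481)p - 20808/3481) + (0)
Last nonzero remainder: (10404/3481)p - 20808/3481. Dividing through by 10404/3481 gives the monic gcd p - 2.

p - 2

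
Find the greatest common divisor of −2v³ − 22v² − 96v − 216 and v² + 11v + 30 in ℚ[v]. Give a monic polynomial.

Repeated division with remainder:
  −2v³ − 22v² − 96v − 216 = (−2v)(v² + 11v + 30) + (−36v − 216)
  v² + 11v + 30 = (−(1/36)v − 5/36)(−36v − 216) + (0)
Last nonzero remainder: −36v − 216. Dividing through by −36 gives the monic gcd v + 6.

v + 6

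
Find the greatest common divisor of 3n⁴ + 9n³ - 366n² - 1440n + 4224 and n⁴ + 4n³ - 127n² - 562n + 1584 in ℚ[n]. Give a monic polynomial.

Repeated division with remainder:
  3n⁴ + 9n³ - 366n² - 1440n + 4224 = (3)(n⁴ + 4n³ - 127n² - 562n + 1584) + (-3n³ + 15n² + 246n - 528)
  n⁴ + 4n³ - 127n² - 562n + 1584 = (-(1/3)n - 3)(-3n³ + 15n² + 246n - 528) + (0)
Last nonzero remainder: -3n³ + 15n² + 246n - 528. Dividing through by -3 gives the monic gcd n³ - 5n² - 82n + 176.

n³ - 5n² - 82n + 176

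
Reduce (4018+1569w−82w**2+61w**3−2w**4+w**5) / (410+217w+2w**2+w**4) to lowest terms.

(49+3w+w**2)/(5+w)

Euclidean algorithm in ℚ[w]:
  w**5−2w**4+61w**3−82w**2+1569w+4018 = (w−2)(w**4+2w**2+217w+410) + (59w**3−295w**2+1593w+4838)
  w**4+2w**2+217w+410 = ((1/59)w+5/59)(59w**3−295w**2+1593w+4838) + (0)
Last nonzero remainder: 59w**3−295w**2+1593w+4838. Dividing through by 59 gives the monic gcd w**3−5w**2+27w+82.
Cancel w**3−5w**2+27w+82 from numerator and denominator to get the reduced form.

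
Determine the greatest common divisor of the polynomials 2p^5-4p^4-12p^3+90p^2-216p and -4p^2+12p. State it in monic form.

Apply the Euclidean algorithm:
  2p^5-4p^4-12p^3+90p^2-216p = (-(1/2)p^3-(1/2)p^2+(3/2)p-18)(-4p^2+12p) + (0)
Last nonzero remainder: -4p^2+12p. Dividing through by -4 gives the monic gcd p^2-3p.

p^2-3p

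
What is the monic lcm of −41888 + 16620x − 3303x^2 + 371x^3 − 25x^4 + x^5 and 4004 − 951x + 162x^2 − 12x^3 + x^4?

−3811808 + 1638084x − 392321x^2 + 60290x^3 − 6691x^4 + 537x^5 − 28x^6 + x^7

By polynomial division,
  x^5 − 25x^4 + 371x^3 − 3303x^2 + 16620x − 41888 = (x − 13)(x^4 − 12x^3 + 162x^2 − 951x + 4004) + (53x^3 − 246x^2 + 253x + 10164)
  x^4 − 12x^3 + 162x^2 − 951x + 4004 = ((1/53)x − 390/2809)(53x^3 − 246x^2 + 253x + 10164) + ((345709/2809)x^2 − (3111381/2809)x + 15211196/2809)
  53x^3 − 246x^2 + 253x + 10164 = ((148877/345709)x + 92697/49387)((345709/2809)x^2 − (3111381/2809)x + 15211196/2809) + (0)
Last nonzero remainder: (345709/2809)x^2 − (3111381/2809)x + 15211196/2809. Dividing through by 345709/2809 gives the monic gcd x^2 − 9x + 44.
Then lcm(f, g) = f·g / gcd(f, g); expanding and making the result monic gives the answer.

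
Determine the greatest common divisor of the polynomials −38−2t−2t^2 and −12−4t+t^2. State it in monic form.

Repeated division with remainder:
  −2t^2−2t−38 = (−2)(t^2−4t−12) + (−10t−62)
  t^2−4t−12 = (−(1/10)t+51/50)(−10t−62) + (1281/25)
  −10t−62 = (−(250/1281)t−1550/1281)(1281/25) + (0)
The last nonzero remainder is the constant 1281/25, so the polynomials are coprime and gcd = 1.

1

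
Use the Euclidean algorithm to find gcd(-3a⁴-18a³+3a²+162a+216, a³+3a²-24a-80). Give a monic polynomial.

By polynomial division,
  -3a⁴-18a³+3a²+162a+216 = (-3a-9)(a³+3a²-24a-80) + (-42a²-294a-504)
  a³+3a²-24a-80 = (-(1/42)a+2/21)(-42a²-294a-504) + (-8a-32)
  -42a²-294a-504 = ((21/4)a+63/4)(-8a-32) + (0)
Last nonzero remainder: -8a-32. Dividing through by -8 gives the monic gcd a+4.

a+4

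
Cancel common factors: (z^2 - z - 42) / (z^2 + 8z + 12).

(z - 7)/(z + 2)

Euclidean algorithm in ℚ[z]:
  z^2 - z - 42 = (z^2 + 8z + 12) + (-9z - 54)
  z^2 + 8z + 12 = (-(1/9)z - 2/9)(-9z - 54) + (0)
Last nonzero remainder: -9z - 54. Dividing through by -9 gives the monic gcd z + 6.
Cancel z + 6 from numerator and denominator to get the reduced form.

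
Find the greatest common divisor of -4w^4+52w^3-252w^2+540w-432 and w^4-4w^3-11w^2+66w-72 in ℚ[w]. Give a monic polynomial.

w^2-6w+9

By polynomial division,
  -4w^4+52w^3-252w^2+540w-432 = (-4)(w^4-4w^3-11w^2+66w-72) + (36w^3-296w^2+804w-720)
  w^4-4w^3-11w^2+66w-72 = ((1/36)w+19/162)(36w^3-296w^2+804w-720) + ((112/81)w^2-(224/27)w+112/9)
  36w^3-296w^2+804w-720 = ((729/28)w-405/7)((112/81)w^2-(224/27)w+112/9) + (0)
Last nonzero remainder: (112/81)w^2-(224/27)w+112/9. Dividing through by 112/81 gives the monic gcd w^2-6w+9.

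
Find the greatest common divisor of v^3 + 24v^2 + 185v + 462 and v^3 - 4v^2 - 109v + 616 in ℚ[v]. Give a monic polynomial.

v + 11

Euclidean algorithm in ℚ[v]:
  v^3 + 24v^2 + 185v + 462 = (v^3 - 4v^2 - 109v + 616) + (28v^2 + 294v - 154)
  v^3 - 4v^2 - 109v + 616 = ((1/28)v - 29/56)(28v^2 + 294v - 154) + ((195/4)v + 2145/4)
  28v^2 + 294v - 154 = ((112/195)v - 56/195)((195/4)v + 2145/4) + (0)
Last nonzero remainder: (195/4)v + 2145/4. Dividing through by 195/4 gives the monic gcd v + 11.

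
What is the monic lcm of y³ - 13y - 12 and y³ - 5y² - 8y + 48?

y⁴ - 4y³ - 13y² + 40y + 48

Repeated division with remainder:
  y³ - 13y - 12 = (y³ - 5y² - 8y + 48) + (5y² - 5y - 60)
  y³ - 5y² - 8y + 48 = ((1/5)y - 4/5)(5y² - 5y - 60) + (0)
Last nonzero remainder: 5y² - 5y - 60. Dividing through by 5 gives the monic gcd y² - y - 12.
Then lcm(f, g) = f·g / gcd(f, g); expanding and making the result monic gives the answer.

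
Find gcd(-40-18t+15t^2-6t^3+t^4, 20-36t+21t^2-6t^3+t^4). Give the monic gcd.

10-3t+t^2

By polynomial division,
  t^4-6t^3+15t^2-18t-40 = (t^4-6t^3+21t^2-36t+20) + (-6t^2+18t-60)
  t^4-6t^3+21t^2-36t+20 = (-(1/6)t^2+(1/2)t-1/3)(-6t^2+18t-60) + (0)
Last nonzero remainder: -6t^2+18t-60. Dividing through by -6 gives the monic gcd t^2-3t+10.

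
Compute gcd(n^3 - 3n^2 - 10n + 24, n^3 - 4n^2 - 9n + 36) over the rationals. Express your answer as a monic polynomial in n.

n^2 - n - 12

Repeated division with remainder:
  n^3 - 3n^2 - 10n + 24 = (n^3 - 4n^2 - 9n + 36) + (n^2 - n - 12)
  n^3 - 4n^2 - 9n + 36 = (n - 3)(n^2 - n - 12) + (0)
The last nonzero remainder n^2 - n - 12 is already monic.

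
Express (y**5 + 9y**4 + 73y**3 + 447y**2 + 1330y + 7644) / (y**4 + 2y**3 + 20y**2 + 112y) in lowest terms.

(y**3 + 11y**2 + 67y + 273)/(y**2 + 4y)

Apply the Euclidean algorithm:
  y**5 + 9y**4 + 73y**3 + 447y**2 + 1330y + 7644 = (y + 7)(y**4 + 2y**3 + 20y**2 + 112y) + (39y**3 + 195y**2 + 546y + 7644)
  y**4 + 2y**3 + 20y**2 + 112y = ((1/39)y − 1/13)(39y**3 + 195y**2 + 546y + 7644) + (21y**2 − 42y + 588)
  39y**3 + 195y**2 + 546y + 7644 = ((13/7)y + 13)(21y**2 − 42y + 588) + (0)
Last nonzero remainder: 21y**2 − 42y + 588. Dividing through by 21 gives the monic gcd y**2 − 2y + 28.
Cancel y**2 − 2y + 28 from numerator and denominator to get the reduced form.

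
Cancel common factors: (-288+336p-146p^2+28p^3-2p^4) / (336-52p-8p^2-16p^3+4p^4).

(-12+7p-p^2)/(14+6p+2p^2)

Euclidean algorithm in ℚ[p]:
  -2p^4+28p^3-146p^2+336p-288 = (-1/2)(4p^4-16p^3-8p^2-52p+336) + (20p^3-150p^2+310p-120)
  4p^4-16p^3-8p^2-52p+336 = ((1/5)p+7/10)(20p^3-150p^2+310p-120) + (35p^2-245p+420)
  20p^3-150p^2+310p-120 = ((4/7)p-2/7)(35p^2-245p+420) + (0)
Last nonzero remainder: 35p^2-245p+420. Dividing through by 35 gives the monic gcd p^2-7p+12.
Cancel p^2-7p+12 from numerator and denominator to get the reduced form.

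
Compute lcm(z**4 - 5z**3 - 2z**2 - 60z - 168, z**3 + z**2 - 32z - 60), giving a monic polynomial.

z**6 - 6z**5 - 27z**4 + 92z**3 - 48z**2 + 1968z + 5040

Euclidean algorithm in ℚ[z]:
  z**4 - 5z**3 - 2z**2 - 60z - 168 = (z - 6)(z**3 + z**2 - 32z - 60) + (36z**2 - 192z - 528)
  z**3 + z**2 - 32z - 60 = ((1/36)z + 19/108)(36z**2 - 192z - 528) + ((148/9)z + 296/9)
  36z**2 - 192z - 528 = ((81/37)z - 594/37)((148/9)z + 296/9) + (0)
Last nonzero remainder: (148/9)z + 296/9. Dividing through by 148/9 gives the monic gcd z + 2.
Then lcm(f, g) = f·g / gcd(f, g); expanding and making the result monic gives the answer.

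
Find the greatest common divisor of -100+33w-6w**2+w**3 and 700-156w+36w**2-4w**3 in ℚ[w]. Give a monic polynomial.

25-2w+w**2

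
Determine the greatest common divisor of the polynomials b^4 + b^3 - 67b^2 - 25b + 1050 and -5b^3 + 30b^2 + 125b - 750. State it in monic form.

b^3 - 6b^2 - 25b + 150

Repeated division with remainder:
  b^4 + b^3 - 67b^2 - 25b + 1050 = (-(1/5)b - 7/5)(-5b^3 + 30b^2 + 125b - 750) + (0)
Last nonzero remainder: -5b^3 + 30b^2 + 125b - 750. Dividing through by -5 gives the monic gcd b^3 - 6b^2 - 25b + 150.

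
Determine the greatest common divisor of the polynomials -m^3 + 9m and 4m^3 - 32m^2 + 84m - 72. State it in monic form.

m - 3

Euclidean algorithm in ℚ[m]:
  -m^3 + 9m = (-1/4)(4m^3 - 32m^2 + 84m - 72) + (-8m^2 + 30m - 18)
  4m^3 - 32m^2 + 84m - 72 = (-(1/2)m + 17/8)(-8m^2 + 30m - 18) + ((45/4)m - 135/4)
  -8m^2 + 30m - 18 = (-(32/45)m + 8/15)((45/4)m - 135/4) + (0)
Last nonzero remainder: (45/4)m - 135/4. Dividing through by 45/4 gives the monic gcd m - 3.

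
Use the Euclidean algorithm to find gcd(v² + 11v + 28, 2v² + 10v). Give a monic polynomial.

Repeated division with remainder:
  v² + 11v + 28 = (1/2)(2v² + 10v) + (6v + 28)
  2v² + 10v = ((1/3)v + 1/9)(6v + 28) + (−28/9)
  6v + 28 = (−(27/14)v − 9)(−28/9) + (0)
The last nonzero remainder is the constant −28/9, so the polynomials are coprime and gcd = 1.

1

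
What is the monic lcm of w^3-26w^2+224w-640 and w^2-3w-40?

w^4-21w^3+94w^2+480w-3200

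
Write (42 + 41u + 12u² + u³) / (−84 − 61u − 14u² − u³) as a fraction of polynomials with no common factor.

By polynomial division,
  u³ + 12u² + 41u + 42 = (−1)(−u³ − 14u² − 61u − 84) + (−2u² − 20u − 42)
  −u³ − 14u² − 61u − 84 = ((1/2)u + 2)(−2u² − 20u − 42) + (0)
Last nonzero remainder: −2u² − 20u − 42. Dividing through by −2 gives the monic gcd u² + 10u + 21.
Cancel u² + 10u + 21 from numerator and denominator to get the reduced form.

(−2 − u)/(4 + u)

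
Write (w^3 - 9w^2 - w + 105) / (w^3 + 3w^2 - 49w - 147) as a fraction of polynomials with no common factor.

Euclidean algorithm in ℚ[w]:
  w^3 - 9w^2 - w + 105 = (w^3 + 3w^2 - 49w - 147) + (-12w^2 + 48w + 252)
  w^3 + 3w^2 - 49w - 147 = (-(1/12)w - 7/12)(-12w^2 + 48w + 252) + (0)
Last nonzero remainder: -12w^2 + 48w + 252. Dividing through by -12 gives the monic gcd w^2 - 4w - 21.
Cancel w^2 - 4w - 21 from numerator and denominator to get the reduced form.

(w - 5)/(w + 7)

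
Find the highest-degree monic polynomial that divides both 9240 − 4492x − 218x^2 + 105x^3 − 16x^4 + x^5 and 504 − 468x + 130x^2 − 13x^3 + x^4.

By polynomial division,
  x^5 − 16x^4 + 105x^3 − 218x^2 − 4492x + 9240 = (x − 3)(x^4 − 13x^3 + 130x^2 − 468x + 504) + (−64x^3 + 640x^2 − 6400x + 10752)
  x^4 − 13x^3 + 130x^2 − 468x + 504 = (−(1/64)x + 3/64)(−64x^3 + 640x^2 − 6400x + 10752) + (0)
Last nonzero remainder: −64x^3 + 640x^2 − 6400x + 10752. Dividing through by −64 gives the monic gcd x^3 − 10x^2 + 100x − 168.

−168 + 100x − 10x^2 + x^3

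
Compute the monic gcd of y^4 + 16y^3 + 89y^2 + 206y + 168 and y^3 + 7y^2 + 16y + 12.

Euclidean algorithm in ℚ[y]:
  y^4 + 16y^3 + 89y^2 + 206y + 168 = (y + 9)(y^3 + 7y^2 + 16y + 12) + (10y^2 + 50y + 60)
  y^3 + 7y^2 + 16y + 12 = ((1/10)y + 1/5)(10y^2 + 50y + 60) + (0)
Last nonzero remainder: 10y^2 + 50y + 60. Dividing through by 10 gives the monic gcd y^2 + 5y + 6.

y^2 + 5y + 6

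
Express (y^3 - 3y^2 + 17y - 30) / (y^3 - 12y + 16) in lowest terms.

Euclidean algorithm in ℚ[y]:
  y^3 - 3y^2 + 17y - 30 = (y^3 - 12y + 16) + (-3y^2 + 29y - 46)
  y^3 - 12y + 16 = (-(1/3)y - 29/9)(-3y^2 + 29y - 46) + ((595/9)y - 1190/9)
  -3y^2 + 29y - 46 = (-(27/595)y + 207/595)((595/9)y - 1190/9) + (0)
Last nonzero remainder: (595/9)y - 1190/9. Dividing through by 595/9 gives the monic gcd y - 2.
Cancel y - 2 from numerator and denominator to get the reduced form.

(y^2 - y + 15)/(y^2 + 2y - 8)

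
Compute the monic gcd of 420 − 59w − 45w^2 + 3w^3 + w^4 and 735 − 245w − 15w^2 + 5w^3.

−21 + 4w + w^2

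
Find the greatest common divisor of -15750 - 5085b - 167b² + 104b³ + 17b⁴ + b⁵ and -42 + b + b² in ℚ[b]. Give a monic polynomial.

By polynomial division,
  b⁵ + 17b⁴ + 104b³ - 167b² - 5085b - 15750 = (b³ + 16b² + 130b + 375)(b² + b - 42) + (0)
The last nonzero remainder b² + b - 42 is already monic.

-42 + b + b²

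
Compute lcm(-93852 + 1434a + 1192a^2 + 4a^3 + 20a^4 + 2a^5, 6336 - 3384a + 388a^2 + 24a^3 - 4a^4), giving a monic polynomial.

-1126224 + 533394a - 40509a^2 - 5791a^3 + 814a^4 - 84a^5 - a^6 + a^7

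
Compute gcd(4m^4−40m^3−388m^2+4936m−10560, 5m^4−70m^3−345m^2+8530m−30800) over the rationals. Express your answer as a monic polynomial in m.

Euclidean algorithm in ℚ[m]:
  4m^4−40m^3−388m^2+4936m−10560 = (4/5)(5m^4−70m^3−345m^2+8530m−30800) + (16m^3−112m^2−1888m+14080)
  5m^4−70m^3−345m^2+8530m−30800 = ((5/16)m−35/16)(16m^3−112m^2−1888m+14080) + (0)
Last nonzero remainder: 16m^3−112m^2−1888m+14080. Dividing through by 16 gives the monic gcd m^3−7m^2−118m+880.

m^3−7m^2−118m+880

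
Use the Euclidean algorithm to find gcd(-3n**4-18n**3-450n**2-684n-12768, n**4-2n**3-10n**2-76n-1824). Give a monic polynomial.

Euclidean algorithm in ℚ[n]:
  -3n**4-18n**3-450n**2-684n-12768 = (-3)(n**4-2n**3-10n**2-76n-1824) + (-24n**3-480n**2-912n-18240)
  n**4-2n**3-10n**2-76n-1824 = (-(1/24)n+11/12)(-24n**3-480n**2-912n-18240) + (392n**2+14896)
  -24n**3-480n**2-912n-18240 = (-(3/49)n-60/49)(392n**2+14896) + (0)
Last nonzero remainder: 392n**2+14896. Dividing through by 392 gives the monic gcd n**2+38.

n**2+38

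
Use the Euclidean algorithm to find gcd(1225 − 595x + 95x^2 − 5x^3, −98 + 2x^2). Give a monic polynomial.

−7 + x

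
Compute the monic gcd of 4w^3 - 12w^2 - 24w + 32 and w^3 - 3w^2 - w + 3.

Apply the Euclidean algorithm:
  4w^3 - 12w^2 - 24w + 32 = (4)(w^3 - 3w^2 - w + 3) + (-20w + 20)
  w^3 - 3w^2 - w + 3 = (-(1/20)w^2 + (1/10)w + 3/20)(-20w + 20) + (0)
Last nonzero remainder: -20w + 20. Dividing through by -20 gives the monic gcd w - 1.

w - 1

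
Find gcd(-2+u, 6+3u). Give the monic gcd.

1

Apply the Euclidean algorithm:
  u-2 = (1/3)(3u+6) + (-4)
  3u+6 = (-(3/4)u-3/2)(-4) + (0)
The last nonzero remainder is the constant -4, so the polynomials are coprime and gcd = 1.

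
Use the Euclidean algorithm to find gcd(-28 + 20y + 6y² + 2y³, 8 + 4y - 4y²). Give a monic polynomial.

1

Euclidean algorithm in ℚ[y]:
  2y³ + 6y² + 20y - 28 = (-(1/2)y - 2)(-4y² + 4y + 8) + (32y - 12)
  -4y² + 4y + 8 = (-(1/8)y + 5/64)(32y - 12) + (143/16)
  32y - 12 = ((512/143)y - 192/143)(143/16) + (0)
The last nonzero remainder is the constant 143/16, so the polynomials are coprime and gcd = 1.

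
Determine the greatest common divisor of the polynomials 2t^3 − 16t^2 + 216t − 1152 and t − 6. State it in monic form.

t − 6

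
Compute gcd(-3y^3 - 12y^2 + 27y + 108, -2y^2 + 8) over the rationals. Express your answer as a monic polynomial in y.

Apply the Euclidean algorithm:
  -3y^3 - 12y^2 + 27y + 108 = ((3/2)y + 6)(-2y^2 + 8) + (15y + 60)
  -2y^2 + 8 = (-(2/15)y + 8/15)(15y + 60) + (-24)
  15y + 60 = (-(5/8)y - 5/2)(-24) + (0)
The last nonzero remainder is the constant -24, so the polynomials are coprime and gcd = 1.

1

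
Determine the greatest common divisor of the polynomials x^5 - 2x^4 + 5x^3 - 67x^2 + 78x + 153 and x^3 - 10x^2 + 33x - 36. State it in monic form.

Euclidean algorithm in ℚ[x]:
  x^5 - 2x^4 + 5x^3 - 67x^2 + 78x + 153 = (x^2 + 8x + 52)(x^3 - 10x^2 + 33x - 36) + (225x^2 - 1350x + 2025)
  x^3 - 10x^2 + 33x - 36 = ((1/225)x - 4/225)(225x^2 - 1350x + 2025) + (0)
Last nonzero remainder: 225x^2 - 1350x + 2025. Dividing through by 225 gives the monic gcd x^2 - 6x + 9.

x^2 - 6x + 9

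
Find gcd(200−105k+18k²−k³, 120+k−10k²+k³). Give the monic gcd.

40−13k+k²

Euclidean algorithm in ℚ[k]:
  −k³+18k²−105k+200 = (−1)(k³−10k²+k+120) + (8k²−104k+320)
  k³−10k²+k+120 = ((1/8)k+3/8)(8k²−104k+320) + (0)
Last nonzero remainder: 8k²−104k+320. Dividing through by 8 gives the monic gcd k²−13k+40.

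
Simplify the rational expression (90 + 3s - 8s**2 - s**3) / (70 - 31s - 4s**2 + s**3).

Apply the Euclidean algorithm:
  -s**3 - 8s**2 + 3s + 90 = (-1)(s**3 - 4s**2 - 31s + 70) + (-12s**2 - 28s + 160)
  s**3 - 4s**2 - 31s + 70 = (-(1/12)s + 19/36)(-12s**2 - 28s + 160) + (-(26/9)s - 130/9)
  -12s**2 - 28s + 160 = ((54/13)s - 144/13)(-(26/9)s - 130/9) + (0)
Last nonzero remainder: -(26/9)s - 130/9. Dividing through by -26/9 gives the monic gcd s + 5.
Cancel s + 5 from numerator and denominator to get the reduced form.

(18 - 3s - s**2)/(14 - 9s + s**2)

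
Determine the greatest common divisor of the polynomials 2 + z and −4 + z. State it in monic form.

Repeated division with remainder:
  z + 2 = (z − 4) + (6)
  z − 4 = ((1/6)z − 2/3)(6) + (0)
The last nonzero remainder is the constant 6, so the polynomials are coprime and gcd = 1.

1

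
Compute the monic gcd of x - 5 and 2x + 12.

1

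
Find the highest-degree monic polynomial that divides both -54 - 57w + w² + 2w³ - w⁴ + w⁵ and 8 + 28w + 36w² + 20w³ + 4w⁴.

Euclidean algorithm in ℚ[w]:
  w⁵ - w⁴ + 2w³ + w² - 57w - 54 = ((1/4)w - 3/2)(4w⁴ + 20w³ + 36w² + 28w + 8) + (23w³ + 48w² - 17w - 42)
  4w⁴ + 20w³ + 36w² + 28w + 8 = ((4/23)w + 268/529)(23w³ + 48w² - 17w - 42) + ((7744/529)w² + (23232/529)w + 15488/529)
  23w³ + 48w² - 17w - 42 = ((12167/7744)w - 11109/7744)((7744/529)w² + (23232/529)w + 15488/529) + (0)
Last nonzero remainder: (7744/529)w² + (23232/529)w + 15488/529. Dividing through by 7744/529 gives the monic gcd w² + 3w + 2.

2 + 3w + w²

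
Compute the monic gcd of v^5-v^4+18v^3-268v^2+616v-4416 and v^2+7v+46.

v^2+7v+46

Euclidean algorithm in ℚ[v]:
  v^5-v^4+18v^3-268v^2+616v-4416 = (v^3-8v^2+28v-96)(v^2+7v+46) + (0)
The last nonzero remainder v^2+7v+46 is already monic.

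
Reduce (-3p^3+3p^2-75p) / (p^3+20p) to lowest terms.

Euclidean algorithm in ℚ[p]:
  -3p^3+3p^2-75p = (-3)(p^3+20p) + (3p^2-15p)
  p^3+20p = ((1/3)p+5/3)(3p^2-15p) + (45p)
  3p^2-15p = ((1/15)p-1/3)(45p) + (0)
Last nonzero remainder: 45p. Dividing through by 45 gives the monic gcd p.
Cancel p from numerator and denominator to get the reduced form.

(-3p^2+3p-75)/(p^2+20)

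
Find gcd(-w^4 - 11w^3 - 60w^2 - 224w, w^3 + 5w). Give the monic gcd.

Repeated division with remainder:
  -w^4 - 11w^3 - 60w^2 - 224w = (-w - 11)(w^3 + 5w) + (-55w^2 - 169w)
  w^3 + 5w = (-(1/55)w + 169/3025)(-55w^2 - 169w) + ((43686/3025)w)
  -55w^2 - 169w = (-(166375/43686)w - 511225/43686)((43686/3025)w) + (0)
Last nonzero remainder: (43686/3025)w. Dividing through by 43686/3025 gives the monic gcd w.

w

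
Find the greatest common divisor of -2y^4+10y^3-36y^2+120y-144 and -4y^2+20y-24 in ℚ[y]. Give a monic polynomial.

y^2-5y+6

Repeated division with remainder:
  -2y^4+10y^3-36y^2+120y-144 = ((1/2)y^2+6)(-4y^2+20y-24) + (0)
Last nonzero remainder: -4y^2+20y-24. Dividing through by -4 gives the monic gcd y^2-5y+6.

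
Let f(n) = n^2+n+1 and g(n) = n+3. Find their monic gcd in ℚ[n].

By polynomial division,
  n^2+n+1 = (n-2)(n+3) + (7)
  n+3 = ((1/7)n+3/7)(7) + (0)
The last nonzero remainder is the constant 7, so the polynomials are coprime and gcd = 1.

1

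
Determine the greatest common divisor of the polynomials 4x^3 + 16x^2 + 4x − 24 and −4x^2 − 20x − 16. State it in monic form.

1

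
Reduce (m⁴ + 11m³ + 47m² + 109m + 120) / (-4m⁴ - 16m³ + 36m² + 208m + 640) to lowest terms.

(-m - 3)/(4m - 16)

By polynomial division,
  m⁴ + 11m³ + 47m² + 109m + 120 = (-1/4)(-4m⁴ - 16m³ + 36m² + 208m + 640) + (7m³ + 56m² + 161m + 280)
  -4m⁴ - 16m³ + 36m² + 208m + 640 = (-(4/7)m + 16/7)(7m³ + 56m² + 161m + 280) + (0)
Last nonzero remainder: 7m³ + 56m² + 161m + 280. Dividing through by 7 gives the monic gcd m³ + 8m² + 23m + 40.
Cancel m³ + 8m² + 23m + 40 from numerator and denominator to get the reduced form.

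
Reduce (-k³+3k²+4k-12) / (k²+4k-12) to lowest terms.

Euclidean algorithm in ℚ[k]:
  -k³+3k²+4k-12 = (-k+7)(k²+4k-12) + (-36k+72)
  k²+4k-12 = (-(1/36)k-1/6)(-36k+72) + (0)
Last nonzero remainder: -36k+72. Dividing through by -36 gives the monic gcd k-2.
Cancel k-2 from numerator and denominator to get the reduced form.

(-k²+k+6)/(k+6)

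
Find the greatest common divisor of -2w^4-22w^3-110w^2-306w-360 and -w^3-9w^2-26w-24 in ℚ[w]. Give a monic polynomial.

By polynomial division,
  -2w^4-22w^3-110w^2-306w-360 = (2w+4)(-w^3-9w^2-26w-24) + (-22w^2-154w-264)
  -w^3-9w^2-26w-24 = ((1/22)w+1/11)(-22w^2-154w-264) + (0)
Last nonzero remainder: -22w^2-154w-264. Dividing through by -22 gives the monic gcd w^2+7w+12.

w^2+7w+12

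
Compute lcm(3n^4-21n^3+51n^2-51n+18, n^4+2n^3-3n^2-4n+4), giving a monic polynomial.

By polynomial division,
  3n^4-21n^3+51n^2-51n+18 = (3)(n^4+2n^3-3n^2-4n+4) + (-27n^3+60n^2-39n+6)
  n^4+2n^3-3n^2-4n+4 = (-(1/27)n-38/243)(-27n^3+60n^2-39n+6) + ((400/81)n^2-(800/81)n+400/81)
  -27n^3+60n^2-39n+6 = (-(2187/400)n+243/200)((400/81)n^2-(800/81)n+400/81) + (0)
Last nonzero remainder: (400/81)n^2-(800/81)n+400/81. Dividing through by 400/81 gives the monic gcd n^2-2n+1.
Then lcm(f, g) = f·g / gcd(f, g); expanding and making the result monic gives the answer.

n^6-3n^5-7n^4+23n^3+6n^2-44n+24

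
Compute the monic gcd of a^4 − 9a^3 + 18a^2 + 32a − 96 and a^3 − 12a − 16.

a^2 − 2a − 8

Euclidean algorithm in ℚ[a]:
  a^4 − 9a^3 + 18a^2 + 32a − 96 = (a − 9)(a^3 − 12a − 16) + (30a^2 − 60a − 240)
  a^3 − 12a − 16 = ((1/30)a + 1/15)(30a^2 − 60a − 240) + (0)
Last nonzero remainder: 30a^2 − 60a − 240. Dividing through by 30 gives the monic gcd a^2 − 2a − 8.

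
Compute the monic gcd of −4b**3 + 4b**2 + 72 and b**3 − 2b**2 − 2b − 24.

b**2 + 2b + 6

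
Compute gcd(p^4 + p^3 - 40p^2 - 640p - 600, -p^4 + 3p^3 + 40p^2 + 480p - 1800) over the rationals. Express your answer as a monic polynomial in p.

p^3 - 40p - 600

Repeated division with remainder:
  p^4 + p^3 - 40p^2 - 640p - 600 = (-1)(-p^4 + 3p^3 + 40p^2 + 480p - 1800) + (4p^3 - 160p - 2400)
  -p^4 + 3p^3 + 40p^2 + 480p - 1800 = (-(1/4)p + 3/4)(4p^3 - 160p - 2400) + (0)
Last nonzero remainder: 4p^3 - 160p - 2400. Dividing through by 4 gives the monic gcd p^3 - 40p - 600.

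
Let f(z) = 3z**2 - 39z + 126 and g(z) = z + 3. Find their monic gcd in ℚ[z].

1

Euclidean algorithm in ℚ[z]:
  3z**2 - 39z + 126 = (3z - 48)(z + 3) + (270)
  z + 3 = ((1/270)z + 1/90)(270) + (0)
The last nonzero remainder is the constant 270, so the polynomials are coprime and gcd = 1.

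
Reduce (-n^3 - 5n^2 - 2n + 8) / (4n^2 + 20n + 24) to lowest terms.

(-n^2 - 3n + 4)/(4n + 12)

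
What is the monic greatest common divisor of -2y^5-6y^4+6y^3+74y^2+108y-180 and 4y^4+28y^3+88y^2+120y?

y^3+7y^2+22y+30

Repeated division with remainder:
  -2y^5-6y^4+6y^3+74y^2+108y-180 = (-(1/2)y+2)(4y^4+28y^3+88y^2+120y) + (-6y^3-42y^2-132y-180)
  4y^4+28y^3+88y^2+120y = (-(2/3)y)(-6y^3-42y^2-132y-180) + (0)
Last nonzero remainder: -6y^3-42y^2-132y-180. Dividing through by -6 gives the monic gcd y^3+7y^2+22y+30.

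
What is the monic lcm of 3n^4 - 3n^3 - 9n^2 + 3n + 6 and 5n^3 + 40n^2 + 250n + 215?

Repeated division with remainder:
  3n^4 - 3n^3 - 9n^2 + 3n + 6 = ((3/5)n - 27/5)(5n^3 + 40n^2 + 250n + 215) + (57n^2 + 1224n + 1167)
  5n^3 + 40n^2 + 250n + 215 = ((5/57)n - 1280/1083)(57n^2 + 1224n + 1167) + ((575535/361)n + 575535/361)
  57n^2 + 1224n + 1167 = ((6859/191845)n + 140429/191845)((575535/361)n + 575535/361) + (0)
Last nonzero remainder: (575535/361)n + 575535/361. Dividing through by 575535/361 gives the monic gcd n + 1.
Then lcm(f, g) = f·g / gcd(f, g); expanding and making the result monic gives the answer.

n^6 + 6n^5 + 33n^4 - 63n^3 - 120n^2 + 57n + 86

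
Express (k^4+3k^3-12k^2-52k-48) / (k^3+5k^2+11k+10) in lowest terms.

By polynomial division,
  k^4+3k^3-12k^2-52k-48 = (k-2)(k^3+5k^2+11k+10) + (-13k^2-40k-28)
  k^3+5k^2+11k+10 = (-(1/13)k-25/169)(-13k^2-40k-28) + ((495/169)k+990/169)
  -13k^2-40k-28 = (-(2197/495)k-2366/495)((495/169)k+990/169) + (0)
Last nonzero remainder: (495/169)k+990/169. Dividing through by 495/169 gives the monic gcd k+2.
Cancel k+2 from numerator and denominator to get the reduced form.

(k^3+k^2-14k-24)/(k^2+3k+5)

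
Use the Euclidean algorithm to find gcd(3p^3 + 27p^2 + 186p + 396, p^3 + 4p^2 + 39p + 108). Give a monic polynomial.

p + 3

Euclidean algorithm in ℚ[p]:
  3p^3 + 27p^2 + 186p + 396 = (3)(p^3 + 4p^2 + 39p + 108) + (15p^2 + 69p + 72)
  p^3 + 4p^2 + 39p + 108 = ((1/15)p - 1/25)(15p^2 + 69p + 72) + ((924/25)p + 2772/25)
  15p^2 + 69p + 72 = ((125/308)p + 50/77)((924/25)p + 2772/25) + (0)
Last nonzero remainder: (924/25)p + 2772/25. Dividing through by 924/25 gives the monic gcd p + 3.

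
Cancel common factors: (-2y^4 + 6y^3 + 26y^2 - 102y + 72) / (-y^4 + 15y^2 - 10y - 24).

Repeated division with remainder:
  -2y^4 + 6y^3 + 26y^2 - 102y + 72 = (2)(-y^4 + 15y^2 - 10y - 24) + (6y^3 - 4y^2 - 82y + 120)
  -y^4 + 15y^2 - 10y - 24 = (-(1/6)y - 1/9)(6y^3 - 4y^2 - 82y + 120) + ((8/9)y^2 + (8/9)y - 32/3)
  6y^3 - 4y^2 - 82y + 120 = ((27/4)y - 45/4)((8/9)y^2 + (8/9)y - 32/3) + (0)
Last nonzero remainder: (8/9)y^2 + (8/9)y - 32/3. Dividing through by 8/9 gives the monic gcd y^2 + y - 12.
Cancel y^2 + y - 12 from numerator and denominator to get the reduced form.

(2y^2 - 8y + 6)/(y^2 - y - 2)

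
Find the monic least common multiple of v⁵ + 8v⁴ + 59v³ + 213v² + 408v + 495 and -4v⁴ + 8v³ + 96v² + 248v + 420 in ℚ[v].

v⁶ + v⁵ + 3v⁴ - 200v³ - 1083v² - 2361v - 3465

Repeated division with remainder:
  v⁵ + 8v⁴ + 59v³ + 213v² + 408v + 495 = (-(1/4)v - 5/2)(-4v⁴ + 8v³ + 96v² + 248v + 420) + (103v³ + 515v² + 1133v + 1545)
  -4v⁴ + 8v³ + 96v² + 248v + 420 = (-(4/103)v + 28/103)(103v³ + 515v² + 1133v + 1545) + (0)
Last nonzero remainder: 103v³ + 515v² + 1133v + 1545. Dividing through by 103 gives the monic gcd v³ + 5v² + 11v + 15.
Then lcm(f, g) = f·g / gcd(f, g); expanding and making the result monic gives the answer.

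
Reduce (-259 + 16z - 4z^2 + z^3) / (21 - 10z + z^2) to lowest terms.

(37 + 3z + z^2)/(-3 + z)

By polynomial division,
  z^3 - 4z^2 + 16z - 259 = (z + 6)(z^2 - 10z + 21) + (55z - 385)
  z^2 - 10z + 21 = ((1/55)z - 3/55)(55z - 385) + (0)
Last nonzero remainder: 55z - 385. Dividing through by 55 gives the monic gcd z - 7.
Cancel z - 7 from numerator and denominator to get the reduced form.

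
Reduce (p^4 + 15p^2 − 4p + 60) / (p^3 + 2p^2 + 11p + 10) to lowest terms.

(p^2 − p + 6)/(p + 1)

By polynomial division,
  p^4 + 15p^2 − 4p + 60 = (p − 2)(p^3 + 2p^2 + 11p + 10) + (8p^2 + 8p + 80)
  p^3 + 2p^2 + 11p + 10 = ((1/8)p + 1/8)(8p^2 + 8p + 80) + (0)
Last nonzero remainder: 8p^2 + 8p + 80. Dividing through by 8 gives the monic gcd p^2 + p + 10.
Cancel p^2 + p + 10 from numerator and denominator to get the reduced form.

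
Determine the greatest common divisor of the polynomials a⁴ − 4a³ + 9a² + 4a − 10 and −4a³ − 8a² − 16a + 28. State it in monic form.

a − 1

Euclidean algorithm in ℚ[a]:
  a⁴ − 4a³ + 9a² + 4a − 10 = (−(1/4)a + 3/2)(−4a³ − 8a² − 16a + 28) + (17a² + 35a − 52)
  −4a³ − 8a² − 16a + 28 = (−(4/17)a + 4/289)(17a² + 35a − 52) + (−(8300/289)a + 8300/289)
  17a² + 35a − 52 = (−(4913/8300)a − 3757/2075)(−(8300/289)a + 8300/289) + (0)
Last nonzero remainder: −(8300/289)a + 8300/289. Dividing through by −8300/289 gives the monic gcd a − 1.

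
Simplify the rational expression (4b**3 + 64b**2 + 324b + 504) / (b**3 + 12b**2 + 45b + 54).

Apply the Euclidean algorithm:
  4b**3 + 64b**2 + 324b + 504 = (4)(b**3 + 12b**2 + 45b + 54) + (16b**2 + 144b + 288)
  b**3 + 12b**2 + 45b + 54 = ((1/16)b + 3/16)(16b**2 + 144b + 288) + (0)
Last nonzero remainder: 16b**2 + 144b + 288. Dividing through by 16 gives the monic gcd b**2 + 9b + 18.
Cancel b**2 + 9b + 18 from numerator and denominator to get the reduced form.

(4b + 28)/(b + 3)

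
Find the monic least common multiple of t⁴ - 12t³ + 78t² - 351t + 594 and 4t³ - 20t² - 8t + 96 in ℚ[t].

t⁶ - 14t⁵ + 94t⁴ - 411t³ + 672t² + 1620t - 4752

Euclidean algorithm in ℚ[t]:
  t⁴ - 12t³ + 78t² - 351t + 594 = ((1/4)t - 7/4)(4t³ - 20t² - 8t + 96) + (45t² - 389t + 762)
  4t³ - 20t² - 8t + 96 = ((4/45)t + 656/2025)(45t² - 389t + 762) + ((101824/2025)t - 101824/675)
  45t² - 389t + 762 = ((91125/101824)t - 257175/50912)((101824/2025)t - 101824/675) + (0)
Last nonzero remainder: (101824/2025)t - 101824/675. Dividing through by 101824/2025 gives the monic gcd t - 3.
Then lcm(f, g) = f·g / gcd(f, g); expanding and making the result monic gives the answer.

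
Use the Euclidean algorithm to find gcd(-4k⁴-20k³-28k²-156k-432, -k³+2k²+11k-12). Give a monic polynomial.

Repeated division with remainder:
  -4k⁴-20k³-28k²-156k-432 = (4k+28)(-k³+2k²+11k-12) + (-128k²-416k-96)
  -k³+2k²+11k-12 = ((1/128)k-21/512)(-128k²-416k-96) + (-(85/16)k-255/16)
  -128k²-416k-96 = ((2048/85)k+512/85)(-(85/16)k-255/16) + (0)
Last nonzero remainder: -(85/16)k-255/16. Dividing through by -85/16 gives the monic gcd k+3.

k+3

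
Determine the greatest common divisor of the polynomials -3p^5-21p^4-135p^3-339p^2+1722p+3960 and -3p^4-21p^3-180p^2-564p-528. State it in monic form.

Euclidean algorithm in ℚ[p]:
  -3p^5-21p^4-135p^3-339p^2+1722p+3960 = (p)(-3p^4-21p^3-180p^2-564p-528) + (45p^3+225p^2+2250p+3960)
  -3p^4-21p^3-180p^2-564p-528 = (-(1/15)p-2/15)(45p^3+225p^2+2250p+3960) + (0)
Last nonzero remainder: 45p^3+225p^2+2250p+3960. Dividing through by 45 gives the monic gcd p^3+5p^2+50p+88.

p^3+5p^2+50p+88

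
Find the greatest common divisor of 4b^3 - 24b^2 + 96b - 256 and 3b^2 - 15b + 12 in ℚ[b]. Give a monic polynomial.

b - 4

By polynomial division,
  4b^3 - 24b^2 + 96b - 256 = ((4/3)b - 4/3)(3b^2 - 15b + 12) + (60b - 240)
  3b^2 - 15b + 12 = ((1/20)b - 1/20)(60b - 240) + (0)
Last nonzero remainder: 60b - 240. Dividing through by 60 gives the monic gcd b - 4.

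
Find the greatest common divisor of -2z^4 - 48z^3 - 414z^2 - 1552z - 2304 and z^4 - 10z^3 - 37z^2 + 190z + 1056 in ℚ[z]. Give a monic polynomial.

z^2 + 7z + 16

Euclidean algorithm in ℚ[z]:
  -2z^4 - 48z^3 - 414z^2 - 1552z - 2304 = (-2)(z^4 - 10z^3 - 37z^2 + 190z + 1056) + (-68z^3 - 488z^2 - 1172z - 192)
  z^4 - 10z^3 - 37z^2 + 190z + 1056 = (-(1/68)z + 73/289)(-68z^3 - 488z^2 - 1172z - 192) + ((19950/289)z^2 + (139650/289)z + 319200/289)
  -68z^3 - 488z^2 - 1172z - 192 = (-(9826/9975)z - 578/3325)((19950/289)z^2 + (139650/289)z + 319200/289) + (0)
Last nonzero remainder: (19950/289)z^2 + (139650/289)z + 319200/289. Dividing through by 19950/289 gives the monic gcd z^2 + 7z + 16.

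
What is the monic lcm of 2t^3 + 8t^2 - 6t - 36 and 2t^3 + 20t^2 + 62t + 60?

t^5 + 11t^4 + 35t^3 + t^2 - 156t - 180

Repeated division with remainder:
  2t^3 + 8t^2 - 6t - 36 = (2t^3 + 20t^2 + 62t + 60) + (-12t^2 - 68t - 96)
  2t^3 + 20t^2 + 62t + 60 = (-(1/6)t - 13/18)(-12t^2 - 68t - 96) + (-(28/9)t - 28/3)
  -12t^2 - 68t - 96 = ((27/7)t + 72/7)(-(28/9)t - 28/3) + (0)
Last nonzero remainder: -(28/9)t - 28/3. Dividing through by -28/9 gives the monic gcd t + 3.
Then lcm(f, g) = f·g / gcd(f, g); expanding and making the result monic gives the answer.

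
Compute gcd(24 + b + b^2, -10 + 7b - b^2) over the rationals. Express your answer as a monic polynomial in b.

1

Apply the Euclidean algorithm:
  b^2 + b + 24 = (-1)(-b^2 + 7b - 10) + (8b + 14)
  -b^2 + 7b - 10 = (-(1/8)b + 35/32)(8b + 14) + (-405/16)
  8b + 14 = (-(128/405)b - 224/405)(-405/16) + (0)
The last nonzero remainder is the constant -405/16, so the polynomials are coprime and gcd = 1.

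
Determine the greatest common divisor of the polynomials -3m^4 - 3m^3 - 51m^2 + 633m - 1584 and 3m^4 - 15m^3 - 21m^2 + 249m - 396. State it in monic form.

m^2 - 6m + 11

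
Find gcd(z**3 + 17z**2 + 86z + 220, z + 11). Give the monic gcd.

z + 11

By polynomial division,
  z**3 + 17z**2 + 86z + 220 = (z**2 + 6z + 20)(z + 11) + (0)
The last nonzero remainder z + 11 is already monic.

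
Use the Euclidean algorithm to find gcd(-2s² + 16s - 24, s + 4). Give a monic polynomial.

1

Apply the Euclidean algorithm:
  -2s² + 16s - 24 = (-2s + 24)(s + 4) + (-120)
  s + 4 = (-(1/120)s - 1/30)(-120) + (0)
The last nonzero remainder is the constant -120, so the polynomials are coprime and gcd = 1.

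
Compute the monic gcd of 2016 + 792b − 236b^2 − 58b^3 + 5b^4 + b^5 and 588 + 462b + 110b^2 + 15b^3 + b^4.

14 + 9b + b^2

Repeated division with remainder:
  b^5 + 5b^4 − 58b^3 − 236b^2 + 792b + 2016 = (b − 10)(b^4 + 15b^3 + 110b^2 + 462b + 588) + (−18b^3 + 402b^2 + 4824b + 7896)
  b^4 + 15b^3 + 110b^2 + 462b + 588 = (−(1/18)b − 56/27)(−18b^3 + 402b^2 + 4824b + 7896) + ((10906/9)b^2 + 10906b + 152684/9)
  −18b^3 + 402b^2 + 4824b + 7896 = (−(81/5453)b + 2538/5453)((10906/9)b^2 + 10906b + 152684/9) + (0)
Last nonzero remainder: (10906/9)b^2 + 10906b + 152684/9. Dividing through by 10906/9 gives the monic gcd b^2 + 9b + 14.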